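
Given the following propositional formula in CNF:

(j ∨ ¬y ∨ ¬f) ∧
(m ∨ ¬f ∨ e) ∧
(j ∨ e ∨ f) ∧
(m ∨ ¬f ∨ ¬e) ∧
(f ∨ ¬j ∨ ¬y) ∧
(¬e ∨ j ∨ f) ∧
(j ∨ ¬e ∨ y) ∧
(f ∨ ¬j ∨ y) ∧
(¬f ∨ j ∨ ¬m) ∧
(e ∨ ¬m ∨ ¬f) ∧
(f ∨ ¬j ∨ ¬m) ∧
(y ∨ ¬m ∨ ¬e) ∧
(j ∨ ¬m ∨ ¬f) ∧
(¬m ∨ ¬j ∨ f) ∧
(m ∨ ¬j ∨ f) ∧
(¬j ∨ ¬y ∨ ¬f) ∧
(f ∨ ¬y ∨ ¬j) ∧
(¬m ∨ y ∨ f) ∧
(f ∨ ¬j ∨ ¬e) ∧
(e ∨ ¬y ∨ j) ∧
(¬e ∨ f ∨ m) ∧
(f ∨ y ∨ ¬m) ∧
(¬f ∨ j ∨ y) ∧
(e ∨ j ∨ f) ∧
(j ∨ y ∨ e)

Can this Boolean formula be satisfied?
No

No, the formula is not satisfiable.

No assignment of truth values to the variables can make all 25 clauses true simultaneously.

The formula is UNSAT (unsatisfiable).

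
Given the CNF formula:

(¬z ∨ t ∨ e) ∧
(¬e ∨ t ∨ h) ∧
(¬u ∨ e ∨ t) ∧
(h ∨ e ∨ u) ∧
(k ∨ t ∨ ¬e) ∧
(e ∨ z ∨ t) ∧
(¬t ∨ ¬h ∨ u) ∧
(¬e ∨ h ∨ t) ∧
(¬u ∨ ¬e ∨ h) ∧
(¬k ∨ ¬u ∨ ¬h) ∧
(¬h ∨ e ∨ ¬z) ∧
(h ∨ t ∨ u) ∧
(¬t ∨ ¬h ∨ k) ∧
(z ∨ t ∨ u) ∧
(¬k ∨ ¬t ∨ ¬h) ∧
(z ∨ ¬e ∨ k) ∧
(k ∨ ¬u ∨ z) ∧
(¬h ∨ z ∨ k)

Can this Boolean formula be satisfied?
Yes

Yes, the formula is satisfiable.

One satisfying assignment is: e=True, h=False, u=False, k=False, z=True, t=True

Verification: With this assignment, all 18 clauses evaluate to true.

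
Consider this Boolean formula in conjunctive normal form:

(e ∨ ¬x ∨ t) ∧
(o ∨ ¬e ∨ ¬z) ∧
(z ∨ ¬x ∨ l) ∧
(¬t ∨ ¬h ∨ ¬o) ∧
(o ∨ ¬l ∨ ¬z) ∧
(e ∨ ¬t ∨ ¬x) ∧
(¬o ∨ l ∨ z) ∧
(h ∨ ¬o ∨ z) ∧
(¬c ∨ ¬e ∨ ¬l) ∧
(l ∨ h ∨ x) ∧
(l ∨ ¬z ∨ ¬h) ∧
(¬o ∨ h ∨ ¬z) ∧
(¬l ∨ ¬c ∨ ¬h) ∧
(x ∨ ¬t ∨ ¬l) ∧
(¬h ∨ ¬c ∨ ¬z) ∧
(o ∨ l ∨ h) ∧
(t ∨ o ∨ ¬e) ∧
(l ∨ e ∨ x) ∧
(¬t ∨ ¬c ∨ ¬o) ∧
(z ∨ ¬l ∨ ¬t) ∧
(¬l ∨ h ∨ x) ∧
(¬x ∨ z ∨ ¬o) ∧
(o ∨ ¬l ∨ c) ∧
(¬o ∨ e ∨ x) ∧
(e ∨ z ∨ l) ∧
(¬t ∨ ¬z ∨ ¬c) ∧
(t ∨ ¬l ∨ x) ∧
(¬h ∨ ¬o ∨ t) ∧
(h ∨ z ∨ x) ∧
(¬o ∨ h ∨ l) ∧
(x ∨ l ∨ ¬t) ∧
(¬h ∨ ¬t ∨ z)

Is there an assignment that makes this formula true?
No

No, the formula is not satisfiable.

No assignment of truth values to the variables can make all 32 clauses true simultaneously.

The formula is UNSAT (unsatisfiable).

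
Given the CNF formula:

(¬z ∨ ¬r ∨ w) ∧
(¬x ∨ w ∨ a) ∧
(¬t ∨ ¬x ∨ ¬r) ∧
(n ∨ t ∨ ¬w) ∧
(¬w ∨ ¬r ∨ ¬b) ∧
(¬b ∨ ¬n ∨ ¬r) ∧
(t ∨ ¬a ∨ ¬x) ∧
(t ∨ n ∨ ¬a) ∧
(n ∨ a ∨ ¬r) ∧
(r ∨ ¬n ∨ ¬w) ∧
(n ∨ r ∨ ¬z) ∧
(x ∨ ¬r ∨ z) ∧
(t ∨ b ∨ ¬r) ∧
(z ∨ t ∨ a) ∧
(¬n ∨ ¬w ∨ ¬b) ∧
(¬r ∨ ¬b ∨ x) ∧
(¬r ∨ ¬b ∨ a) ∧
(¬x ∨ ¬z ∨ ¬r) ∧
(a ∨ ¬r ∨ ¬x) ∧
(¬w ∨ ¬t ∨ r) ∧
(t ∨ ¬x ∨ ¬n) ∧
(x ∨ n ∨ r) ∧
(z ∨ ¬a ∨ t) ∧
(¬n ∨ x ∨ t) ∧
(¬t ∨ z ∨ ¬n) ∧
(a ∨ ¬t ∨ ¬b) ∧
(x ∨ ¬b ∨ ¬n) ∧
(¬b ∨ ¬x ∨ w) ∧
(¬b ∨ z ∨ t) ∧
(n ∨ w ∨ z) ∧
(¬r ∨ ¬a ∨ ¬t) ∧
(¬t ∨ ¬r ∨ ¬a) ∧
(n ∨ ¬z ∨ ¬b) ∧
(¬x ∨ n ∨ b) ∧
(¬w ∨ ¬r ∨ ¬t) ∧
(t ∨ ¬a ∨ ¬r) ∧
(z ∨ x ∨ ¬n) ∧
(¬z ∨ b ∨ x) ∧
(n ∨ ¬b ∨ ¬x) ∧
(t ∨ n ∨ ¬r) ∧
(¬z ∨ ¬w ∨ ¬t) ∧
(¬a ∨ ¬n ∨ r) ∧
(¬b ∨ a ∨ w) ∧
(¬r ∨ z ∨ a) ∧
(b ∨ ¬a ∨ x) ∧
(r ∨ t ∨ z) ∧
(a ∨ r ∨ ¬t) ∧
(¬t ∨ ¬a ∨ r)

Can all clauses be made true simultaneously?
No

No, the formula is not satisfiable.

No assignment of truth values to the variables can make all 48 clauses true simultaneously.

The formula is UNSAT (unsatisfiable).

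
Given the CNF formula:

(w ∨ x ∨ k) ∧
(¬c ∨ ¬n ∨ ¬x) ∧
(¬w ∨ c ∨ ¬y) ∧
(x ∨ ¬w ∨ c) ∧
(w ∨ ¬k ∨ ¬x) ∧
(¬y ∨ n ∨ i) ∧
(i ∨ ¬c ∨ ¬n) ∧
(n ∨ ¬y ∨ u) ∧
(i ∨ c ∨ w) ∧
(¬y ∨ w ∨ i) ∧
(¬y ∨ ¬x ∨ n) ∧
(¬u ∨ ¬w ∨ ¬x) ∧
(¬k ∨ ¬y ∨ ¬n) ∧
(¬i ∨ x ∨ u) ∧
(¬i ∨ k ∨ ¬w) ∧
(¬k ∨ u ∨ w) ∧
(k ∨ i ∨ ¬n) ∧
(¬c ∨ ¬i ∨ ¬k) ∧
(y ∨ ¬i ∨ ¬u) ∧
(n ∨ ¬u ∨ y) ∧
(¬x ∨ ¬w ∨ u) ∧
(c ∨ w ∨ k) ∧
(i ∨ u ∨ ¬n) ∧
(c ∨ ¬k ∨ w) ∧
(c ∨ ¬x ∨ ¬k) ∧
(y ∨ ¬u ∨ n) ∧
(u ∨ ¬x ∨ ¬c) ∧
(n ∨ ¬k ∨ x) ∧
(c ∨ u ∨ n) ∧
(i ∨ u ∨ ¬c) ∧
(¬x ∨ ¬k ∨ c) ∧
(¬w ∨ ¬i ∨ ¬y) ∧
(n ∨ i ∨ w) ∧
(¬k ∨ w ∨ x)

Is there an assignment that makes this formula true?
No

No, the formula is not satisfiable.

No assignment of truth values to the variables can make all 34 clauses true simultaneously.

The formula is UNSAT (unsatisfiable).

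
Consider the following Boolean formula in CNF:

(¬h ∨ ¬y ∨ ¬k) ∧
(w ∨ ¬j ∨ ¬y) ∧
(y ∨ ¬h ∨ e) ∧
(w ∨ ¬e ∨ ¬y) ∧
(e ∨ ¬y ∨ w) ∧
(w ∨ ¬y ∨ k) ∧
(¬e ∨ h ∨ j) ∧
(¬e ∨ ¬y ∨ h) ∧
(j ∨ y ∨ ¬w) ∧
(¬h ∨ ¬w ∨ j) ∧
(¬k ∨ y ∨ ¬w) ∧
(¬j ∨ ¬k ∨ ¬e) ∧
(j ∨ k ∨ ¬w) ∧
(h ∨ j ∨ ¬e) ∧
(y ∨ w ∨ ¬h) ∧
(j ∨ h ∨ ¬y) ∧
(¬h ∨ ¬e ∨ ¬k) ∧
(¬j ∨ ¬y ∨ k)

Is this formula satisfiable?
Yes

Yes, the formula is satisfiable.

One satisfying assignment is: j=False, h=False, y=False, k=False, w=False, e=False

Verification: With this assignment, all 18 clauses evaluate to true.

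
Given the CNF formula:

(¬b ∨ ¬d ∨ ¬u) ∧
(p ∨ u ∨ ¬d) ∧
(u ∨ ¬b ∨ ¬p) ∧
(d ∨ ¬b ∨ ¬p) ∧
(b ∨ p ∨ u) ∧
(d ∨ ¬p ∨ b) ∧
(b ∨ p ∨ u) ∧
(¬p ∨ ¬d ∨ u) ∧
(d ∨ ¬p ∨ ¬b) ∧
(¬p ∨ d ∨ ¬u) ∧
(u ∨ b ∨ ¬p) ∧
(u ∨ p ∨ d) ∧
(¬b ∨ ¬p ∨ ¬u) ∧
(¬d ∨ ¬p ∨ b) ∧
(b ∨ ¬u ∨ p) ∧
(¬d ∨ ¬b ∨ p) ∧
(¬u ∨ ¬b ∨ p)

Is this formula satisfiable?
No

No, the formula is not satisfiable.

No assignment of truth values to the variables can make all 17 clauses true simultaneously.

The formula is UNSAT (unsatisfiable).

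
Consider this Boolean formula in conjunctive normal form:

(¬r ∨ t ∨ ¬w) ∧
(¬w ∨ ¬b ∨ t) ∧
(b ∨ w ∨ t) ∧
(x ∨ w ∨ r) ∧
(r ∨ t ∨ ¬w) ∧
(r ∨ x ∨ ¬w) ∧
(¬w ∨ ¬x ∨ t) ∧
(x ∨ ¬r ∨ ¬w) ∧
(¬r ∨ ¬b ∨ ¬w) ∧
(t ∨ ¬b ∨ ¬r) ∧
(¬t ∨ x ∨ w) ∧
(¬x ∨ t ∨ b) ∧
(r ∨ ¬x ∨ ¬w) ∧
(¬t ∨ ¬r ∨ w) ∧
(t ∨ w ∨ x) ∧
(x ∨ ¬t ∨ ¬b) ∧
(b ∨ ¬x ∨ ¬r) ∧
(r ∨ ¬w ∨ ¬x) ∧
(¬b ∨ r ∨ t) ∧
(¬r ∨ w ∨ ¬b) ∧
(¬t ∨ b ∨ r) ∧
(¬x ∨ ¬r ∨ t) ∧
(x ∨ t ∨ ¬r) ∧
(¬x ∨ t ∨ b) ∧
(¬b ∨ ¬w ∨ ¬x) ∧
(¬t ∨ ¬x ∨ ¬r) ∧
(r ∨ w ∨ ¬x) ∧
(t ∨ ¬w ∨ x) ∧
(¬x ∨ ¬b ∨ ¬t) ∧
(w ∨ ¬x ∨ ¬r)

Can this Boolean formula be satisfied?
No

No, the formula is not satisfiable.

No assignment of truth values to the variables can make all 30 clauses true simultaneously.

The formula is UNSAT (unsatisfiable).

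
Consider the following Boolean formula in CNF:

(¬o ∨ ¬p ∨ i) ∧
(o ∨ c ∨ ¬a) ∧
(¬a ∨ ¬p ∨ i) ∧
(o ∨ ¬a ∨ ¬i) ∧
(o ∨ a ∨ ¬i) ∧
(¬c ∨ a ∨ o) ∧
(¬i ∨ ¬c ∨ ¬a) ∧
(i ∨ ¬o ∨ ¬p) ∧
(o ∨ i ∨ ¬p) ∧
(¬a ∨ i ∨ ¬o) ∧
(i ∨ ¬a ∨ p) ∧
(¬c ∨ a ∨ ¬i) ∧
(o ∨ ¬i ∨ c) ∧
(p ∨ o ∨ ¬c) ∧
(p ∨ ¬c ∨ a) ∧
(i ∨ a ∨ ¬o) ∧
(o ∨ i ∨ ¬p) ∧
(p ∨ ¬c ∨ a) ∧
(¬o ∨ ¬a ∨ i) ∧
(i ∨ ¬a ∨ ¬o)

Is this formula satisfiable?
Yes

Yes, the formula is satisfiable.

One satisfying assignment is: o=False, i=False, p=False, c=False, a=False

Verification: With this assignment, all 20 clauses evaluate to true.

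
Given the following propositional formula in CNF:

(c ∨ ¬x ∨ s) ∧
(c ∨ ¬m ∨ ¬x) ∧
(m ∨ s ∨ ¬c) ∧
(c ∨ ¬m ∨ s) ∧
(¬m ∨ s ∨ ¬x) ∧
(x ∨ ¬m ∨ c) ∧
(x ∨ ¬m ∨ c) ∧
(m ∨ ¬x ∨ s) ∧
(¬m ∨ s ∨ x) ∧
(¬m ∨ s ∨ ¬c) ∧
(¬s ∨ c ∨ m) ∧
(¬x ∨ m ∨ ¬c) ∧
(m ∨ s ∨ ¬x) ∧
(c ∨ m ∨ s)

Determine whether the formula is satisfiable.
Yes

Yes, the formula is satisfiable.

One satisfying assignment is: x=False, s=True, c=True, m=False

Verification: With this assignment, all 14 clauses evaluate to true.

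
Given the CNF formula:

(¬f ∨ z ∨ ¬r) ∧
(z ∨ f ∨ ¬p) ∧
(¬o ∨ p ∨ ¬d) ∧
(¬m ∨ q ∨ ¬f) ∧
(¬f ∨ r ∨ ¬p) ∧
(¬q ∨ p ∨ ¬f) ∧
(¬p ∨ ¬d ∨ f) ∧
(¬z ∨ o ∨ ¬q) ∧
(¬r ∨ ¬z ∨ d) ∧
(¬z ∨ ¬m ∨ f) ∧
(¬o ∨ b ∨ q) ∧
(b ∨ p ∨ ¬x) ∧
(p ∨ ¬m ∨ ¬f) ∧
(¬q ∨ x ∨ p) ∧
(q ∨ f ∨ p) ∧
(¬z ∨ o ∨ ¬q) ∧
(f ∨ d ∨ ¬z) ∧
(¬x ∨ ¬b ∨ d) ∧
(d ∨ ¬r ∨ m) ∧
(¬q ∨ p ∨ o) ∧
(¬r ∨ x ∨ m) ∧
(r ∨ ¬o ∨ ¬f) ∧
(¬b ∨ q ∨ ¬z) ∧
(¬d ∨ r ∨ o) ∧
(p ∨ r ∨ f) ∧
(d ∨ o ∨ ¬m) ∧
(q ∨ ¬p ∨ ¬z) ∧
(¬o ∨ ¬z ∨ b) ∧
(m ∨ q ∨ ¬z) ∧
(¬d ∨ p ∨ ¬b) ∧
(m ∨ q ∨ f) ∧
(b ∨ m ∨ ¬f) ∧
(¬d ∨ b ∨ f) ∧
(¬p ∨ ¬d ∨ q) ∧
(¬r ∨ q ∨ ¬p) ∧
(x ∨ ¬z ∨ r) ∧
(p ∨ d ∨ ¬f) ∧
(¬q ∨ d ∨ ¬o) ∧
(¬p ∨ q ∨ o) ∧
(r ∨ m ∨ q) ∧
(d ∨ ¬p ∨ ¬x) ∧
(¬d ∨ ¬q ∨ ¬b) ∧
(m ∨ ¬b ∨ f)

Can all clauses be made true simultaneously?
No

No, the formula is not satisfiable.

No assignment of truth values to the variables can make all 43 clauses true simultaneously.

The formula is UNSAT (unsatisfiable).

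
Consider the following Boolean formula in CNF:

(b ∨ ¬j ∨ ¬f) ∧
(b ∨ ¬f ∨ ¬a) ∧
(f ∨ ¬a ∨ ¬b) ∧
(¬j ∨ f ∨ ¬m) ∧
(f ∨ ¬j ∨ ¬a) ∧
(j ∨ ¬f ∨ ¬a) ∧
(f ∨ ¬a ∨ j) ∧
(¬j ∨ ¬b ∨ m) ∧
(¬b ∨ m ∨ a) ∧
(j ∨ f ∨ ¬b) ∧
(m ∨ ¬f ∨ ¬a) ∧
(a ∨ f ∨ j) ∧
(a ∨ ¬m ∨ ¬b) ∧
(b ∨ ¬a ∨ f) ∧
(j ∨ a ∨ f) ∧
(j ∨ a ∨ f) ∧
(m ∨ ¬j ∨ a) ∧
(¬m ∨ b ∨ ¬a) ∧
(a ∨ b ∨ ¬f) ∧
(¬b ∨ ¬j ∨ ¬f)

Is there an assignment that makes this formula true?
No

No, the formula is not satisfiable.

No assignment of truth values to the variables can make all 20 clauses true simultaneously.

The formula is UNSAT (unsatisfiable).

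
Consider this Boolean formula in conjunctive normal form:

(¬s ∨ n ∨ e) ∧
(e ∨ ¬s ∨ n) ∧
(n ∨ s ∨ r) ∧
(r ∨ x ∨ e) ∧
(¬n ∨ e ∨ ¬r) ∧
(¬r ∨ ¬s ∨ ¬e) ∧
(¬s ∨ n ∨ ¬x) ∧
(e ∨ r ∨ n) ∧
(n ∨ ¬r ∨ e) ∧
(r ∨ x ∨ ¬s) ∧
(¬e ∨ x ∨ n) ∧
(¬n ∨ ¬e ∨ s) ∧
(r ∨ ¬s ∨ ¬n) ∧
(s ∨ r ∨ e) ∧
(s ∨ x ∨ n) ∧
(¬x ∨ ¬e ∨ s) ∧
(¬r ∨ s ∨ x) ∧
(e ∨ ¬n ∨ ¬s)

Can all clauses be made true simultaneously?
No

No, the formula is not satisfiable.

No assignment of truth values to the variables can make all 18 clauses true simultaneously.

The formula is UNSAT (unsatisfiable).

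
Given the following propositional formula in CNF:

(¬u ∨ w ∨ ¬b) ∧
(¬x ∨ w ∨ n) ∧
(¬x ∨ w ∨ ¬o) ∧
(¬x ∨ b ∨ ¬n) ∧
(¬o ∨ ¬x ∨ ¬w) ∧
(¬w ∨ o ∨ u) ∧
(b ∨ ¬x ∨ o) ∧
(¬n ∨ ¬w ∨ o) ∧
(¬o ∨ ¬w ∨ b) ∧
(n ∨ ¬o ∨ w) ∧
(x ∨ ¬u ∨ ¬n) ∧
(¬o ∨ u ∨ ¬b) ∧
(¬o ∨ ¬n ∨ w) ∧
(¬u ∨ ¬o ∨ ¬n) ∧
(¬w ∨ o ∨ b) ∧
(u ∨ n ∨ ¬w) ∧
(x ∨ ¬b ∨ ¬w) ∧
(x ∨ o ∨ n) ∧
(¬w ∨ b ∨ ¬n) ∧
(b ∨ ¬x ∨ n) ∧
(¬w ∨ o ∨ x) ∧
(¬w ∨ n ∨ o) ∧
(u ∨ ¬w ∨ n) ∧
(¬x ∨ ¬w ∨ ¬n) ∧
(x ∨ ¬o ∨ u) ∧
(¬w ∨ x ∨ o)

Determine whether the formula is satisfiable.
Yes

Yes, the formula is satisfiable.

One satisfying assignment is: w=False, u=False, x=False, b=True, n=True, o=False

Verification: With this assignment, all 26 clauses evaluate to true.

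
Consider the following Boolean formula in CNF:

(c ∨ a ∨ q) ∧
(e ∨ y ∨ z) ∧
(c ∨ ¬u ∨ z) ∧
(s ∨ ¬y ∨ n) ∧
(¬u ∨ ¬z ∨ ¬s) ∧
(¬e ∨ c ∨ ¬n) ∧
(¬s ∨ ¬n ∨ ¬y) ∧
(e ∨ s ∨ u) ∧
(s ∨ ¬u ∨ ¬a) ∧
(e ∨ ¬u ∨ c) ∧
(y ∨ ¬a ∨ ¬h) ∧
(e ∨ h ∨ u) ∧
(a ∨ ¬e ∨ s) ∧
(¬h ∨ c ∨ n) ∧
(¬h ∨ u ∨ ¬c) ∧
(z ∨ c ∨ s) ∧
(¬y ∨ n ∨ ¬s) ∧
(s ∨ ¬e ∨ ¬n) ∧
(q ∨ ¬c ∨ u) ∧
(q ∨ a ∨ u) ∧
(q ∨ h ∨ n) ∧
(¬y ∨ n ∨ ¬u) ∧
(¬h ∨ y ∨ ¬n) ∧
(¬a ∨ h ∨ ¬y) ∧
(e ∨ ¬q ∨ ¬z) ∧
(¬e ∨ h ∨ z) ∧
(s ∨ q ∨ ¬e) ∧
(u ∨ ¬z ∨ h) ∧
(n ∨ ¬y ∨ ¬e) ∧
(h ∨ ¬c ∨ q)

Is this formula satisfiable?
Yes

Yes, the formula is satisfiable.

One satisfying assignment is: y=False, e=True, q=False, z=False, c=True, a=False, u=True, s=True, h=True, n=False

Verification: With this assignment, all 30 clauses evaluate to true.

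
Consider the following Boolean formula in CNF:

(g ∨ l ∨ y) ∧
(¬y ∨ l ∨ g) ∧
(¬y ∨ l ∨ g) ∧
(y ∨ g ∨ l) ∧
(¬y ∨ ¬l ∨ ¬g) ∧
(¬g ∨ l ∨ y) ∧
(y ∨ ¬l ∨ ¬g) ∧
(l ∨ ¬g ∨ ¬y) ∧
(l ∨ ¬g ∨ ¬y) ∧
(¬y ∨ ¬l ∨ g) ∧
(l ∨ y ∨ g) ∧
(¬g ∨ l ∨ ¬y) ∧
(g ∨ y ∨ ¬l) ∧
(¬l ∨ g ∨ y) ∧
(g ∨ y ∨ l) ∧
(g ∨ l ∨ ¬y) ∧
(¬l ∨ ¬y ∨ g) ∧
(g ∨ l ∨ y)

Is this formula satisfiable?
No

No, the formula is not satisfiable.

No assignment of truth values to the variables can make all 18 clauses true simultaneously.

The formula is UNSAT (unsatisfiable).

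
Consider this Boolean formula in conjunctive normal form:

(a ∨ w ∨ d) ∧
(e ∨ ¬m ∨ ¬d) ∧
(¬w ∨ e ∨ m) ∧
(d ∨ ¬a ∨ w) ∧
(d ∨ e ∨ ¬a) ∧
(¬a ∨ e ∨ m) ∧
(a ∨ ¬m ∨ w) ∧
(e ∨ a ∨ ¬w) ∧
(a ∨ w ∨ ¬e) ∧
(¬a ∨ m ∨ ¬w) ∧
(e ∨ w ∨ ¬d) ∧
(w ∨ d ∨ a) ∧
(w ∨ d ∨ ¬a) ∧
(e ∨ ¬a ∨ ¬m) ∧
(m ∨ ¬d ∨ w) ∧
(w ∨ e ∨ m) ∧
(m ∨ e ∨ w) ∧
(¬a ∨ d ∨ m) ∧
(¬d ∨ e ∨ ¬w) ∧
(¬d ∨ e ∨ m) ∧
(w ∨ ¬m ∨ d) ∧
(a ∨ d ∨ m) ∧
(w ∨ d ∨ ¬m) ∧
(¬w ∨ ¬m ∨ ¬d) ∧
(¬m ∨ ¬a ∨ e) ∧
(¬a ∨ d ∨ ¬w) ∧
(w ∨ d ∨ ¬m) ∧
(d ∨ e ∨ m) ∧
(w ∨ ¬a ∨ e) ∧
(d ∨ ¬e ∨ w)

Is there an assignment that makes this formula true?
Yes

Yes, the formula is satisfiable.

One satisfying assignment is: e=True, w=False, m=True, a=True, d=True

Verification: With this assignment, all 30 clauses evaluate to true.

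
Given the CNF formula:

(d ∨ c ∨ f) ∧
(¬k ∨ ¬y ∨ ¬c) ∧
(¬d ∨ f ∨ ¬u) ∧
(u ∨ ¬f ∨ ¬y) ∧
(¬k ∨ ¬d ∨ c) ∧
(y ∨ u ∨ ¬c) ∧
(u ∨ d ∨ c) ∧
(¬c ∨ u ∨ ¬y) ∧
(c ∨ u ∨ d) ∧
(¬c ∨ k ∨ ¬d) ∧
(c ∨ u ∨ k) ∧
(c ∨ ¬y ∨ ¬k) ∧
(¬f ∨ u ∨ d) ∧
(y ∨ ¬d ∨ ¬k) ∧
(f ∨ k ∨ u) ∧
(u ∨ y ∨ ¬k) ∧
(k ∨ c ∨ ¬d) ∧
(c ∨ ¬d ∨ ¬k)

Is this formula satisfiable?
Yes

Yes, the formula is satisfiable.

One satisfying assignment is: k=False, u=True, f=True, y=False, c=False, d=False

Verification: With this assignment, all 18 clauses evaluate to true.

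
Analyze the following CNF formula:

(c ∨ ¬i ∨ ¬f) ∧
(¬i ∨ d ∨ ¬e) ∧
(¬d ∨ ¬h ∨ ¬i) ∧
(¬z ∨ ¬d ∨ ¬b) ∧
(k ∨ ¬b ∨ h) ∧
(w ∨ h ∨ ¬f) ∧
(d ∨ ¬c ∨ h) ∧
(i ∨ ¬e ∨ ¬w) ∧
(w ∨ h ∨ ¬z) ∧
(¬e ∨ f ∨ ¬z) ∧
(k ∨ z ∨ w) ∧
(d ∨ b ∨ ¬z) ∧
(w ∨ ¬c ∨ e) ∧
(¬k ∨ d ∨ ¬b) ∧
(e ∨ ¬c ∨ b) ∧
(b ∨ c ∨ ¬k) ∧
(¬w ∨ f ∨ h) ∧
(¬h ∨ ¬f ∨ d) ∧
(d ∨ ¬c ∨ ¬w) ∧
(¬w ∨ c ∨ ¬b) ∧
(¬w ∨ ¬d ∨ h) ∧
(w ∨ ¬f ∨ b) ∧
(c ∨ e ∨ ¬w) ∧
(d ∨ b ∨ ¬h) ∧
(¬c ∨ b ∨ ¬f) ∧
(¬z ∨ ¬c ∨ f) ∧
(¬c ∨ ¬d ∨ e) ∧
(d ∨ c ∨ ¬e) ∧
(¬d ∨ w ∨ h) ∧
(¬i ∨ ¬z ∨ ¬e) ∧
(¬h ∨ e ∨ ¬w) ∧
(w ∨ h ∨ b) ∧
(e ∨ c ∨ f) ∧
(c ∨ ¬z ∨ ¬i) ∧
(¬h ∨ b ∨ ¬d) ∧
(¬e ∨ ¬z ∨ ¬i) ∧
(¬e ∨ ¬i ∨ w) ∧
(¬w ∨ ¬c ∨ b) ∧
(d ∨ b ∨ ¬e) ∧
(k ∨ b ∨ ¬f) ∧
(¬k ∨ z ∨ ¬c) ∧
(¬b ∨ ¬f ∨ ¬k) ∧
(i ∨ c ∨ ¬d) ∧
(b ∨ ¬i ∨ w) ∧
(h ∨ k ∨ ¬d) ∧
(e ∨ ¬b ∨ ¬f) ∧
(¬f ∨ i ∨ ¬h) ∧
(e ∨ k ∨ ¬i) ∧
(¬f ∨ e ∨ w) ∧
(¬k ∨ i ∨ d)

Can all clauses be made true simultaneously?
No

No, the formula is not satisfiable.

No assignment of truth values to the variables can make all 50 clauses true simultaneously.

The formula is UNSAT (unsatisfiable).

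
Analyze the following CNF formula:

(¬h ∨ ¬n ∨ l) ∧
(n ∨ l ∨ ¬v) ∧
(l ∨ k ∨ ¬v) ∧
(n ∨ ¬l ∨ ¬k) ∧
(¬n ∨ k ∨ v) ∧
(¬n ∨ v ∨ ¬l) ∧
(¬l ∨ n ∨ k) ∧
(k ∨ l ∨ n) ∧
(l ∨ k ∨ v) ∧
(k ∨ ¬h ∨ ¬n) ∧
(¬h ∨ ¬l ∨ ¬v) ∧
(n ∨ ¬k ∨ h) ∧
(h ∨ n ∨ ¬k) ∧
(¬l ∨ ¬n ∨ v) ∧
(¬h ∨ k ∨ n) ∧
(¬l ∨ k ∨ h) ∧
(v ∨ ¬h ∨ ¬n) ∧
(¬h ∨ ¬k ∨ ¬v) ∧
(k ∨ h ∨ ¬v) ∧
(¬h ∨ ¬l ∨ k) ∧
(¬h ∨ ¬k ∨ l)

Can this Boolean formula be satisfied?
Yes

Yes, the formula is satisfiable.

One satisfying assignment is: v=False, l=False, n=True, k=True, h=False

Verification: With this assignment, all 21 clauses evaluate to true.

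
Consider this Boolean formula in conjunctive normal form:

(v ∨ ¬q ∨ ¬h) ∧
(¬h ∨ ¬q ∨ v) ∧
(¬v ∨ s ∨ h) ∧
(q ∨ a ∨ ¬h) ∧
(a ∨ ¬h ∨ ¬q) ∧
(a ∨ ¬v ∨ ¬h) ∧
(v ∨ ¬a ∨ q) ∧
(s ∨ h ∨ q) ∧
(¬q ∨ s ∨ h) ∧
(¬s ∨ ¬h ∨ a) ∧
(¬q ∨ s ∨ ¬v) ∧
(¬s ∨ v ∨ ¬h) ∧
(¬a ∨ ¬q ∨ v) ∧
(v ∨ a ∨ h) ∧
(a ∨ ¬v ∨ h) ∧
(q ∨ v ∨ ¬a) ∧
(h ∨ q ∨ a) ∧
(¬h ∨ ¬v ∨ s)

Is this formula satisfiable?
Yes

Yes, the formula is satisfiable.

One satisfying assignment is: v=True, s=True, a=True, q=True, h=False

Verification: With this assignment, all 18 clauses evaluate to true.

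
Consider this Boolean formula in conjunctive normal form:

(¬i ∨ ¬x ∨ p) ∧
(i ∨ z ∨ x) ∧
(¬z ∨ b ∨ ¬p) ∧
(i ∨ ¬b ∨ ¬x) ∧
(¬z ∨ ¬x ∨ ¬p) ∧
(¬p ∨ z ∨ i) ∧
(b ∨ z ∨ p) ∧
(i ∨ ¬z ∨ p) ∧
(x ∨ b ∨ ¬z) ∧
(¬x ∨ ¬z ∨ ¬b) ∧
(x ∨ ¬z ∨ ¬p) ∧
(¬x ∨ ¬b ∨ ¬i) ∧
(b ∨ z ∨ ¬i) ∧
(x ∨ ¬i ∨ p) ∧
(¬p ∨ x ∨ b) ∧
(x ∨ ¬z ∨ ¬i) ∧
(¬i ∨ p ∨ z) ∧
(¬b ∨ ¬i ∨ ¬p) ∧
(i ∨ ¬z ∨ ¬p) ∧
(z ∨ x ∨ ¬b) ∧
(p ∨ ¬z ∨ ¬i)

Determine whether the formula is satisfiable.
No

No, the formula is not satisfiable.

No assignment of truth values to the variables can make all 21 clauses true simultaneously.

The formula is UNSAT (unsatisfiable).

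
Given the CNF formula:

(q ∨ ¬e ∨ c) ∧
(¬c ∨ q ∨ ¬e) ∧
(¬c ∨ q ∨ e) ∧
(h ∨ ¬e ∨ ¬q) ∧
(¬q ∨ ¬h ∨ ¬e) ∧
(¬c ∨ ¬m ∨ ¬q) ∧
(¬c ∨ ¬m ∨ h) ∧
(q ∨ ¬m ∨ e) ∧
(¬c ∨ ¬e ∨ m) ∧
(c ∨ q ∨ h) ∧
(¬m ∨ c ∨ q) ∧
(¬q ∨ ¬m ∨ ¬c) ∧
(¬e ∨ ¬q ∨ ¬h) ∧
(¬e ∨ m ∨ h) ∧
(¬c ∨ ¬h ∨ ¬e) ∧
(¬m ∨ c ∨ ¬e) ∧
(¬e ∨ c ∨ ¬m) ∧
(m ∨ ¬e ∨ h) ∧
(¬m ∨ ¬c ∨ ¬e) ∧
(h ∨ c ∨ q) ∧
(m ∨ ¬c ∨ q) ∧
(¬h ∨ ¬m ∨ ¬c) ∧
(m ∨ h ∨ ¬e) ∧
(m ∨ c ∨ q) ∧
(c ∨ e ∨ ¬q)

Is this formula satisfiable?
Yes

Yes, the formula is satisfiable.

One satisfying assignment is: m=False, e=False, q=True, c=True, h=False

Verification: With this assignment, all 25 clauses evaluate to true.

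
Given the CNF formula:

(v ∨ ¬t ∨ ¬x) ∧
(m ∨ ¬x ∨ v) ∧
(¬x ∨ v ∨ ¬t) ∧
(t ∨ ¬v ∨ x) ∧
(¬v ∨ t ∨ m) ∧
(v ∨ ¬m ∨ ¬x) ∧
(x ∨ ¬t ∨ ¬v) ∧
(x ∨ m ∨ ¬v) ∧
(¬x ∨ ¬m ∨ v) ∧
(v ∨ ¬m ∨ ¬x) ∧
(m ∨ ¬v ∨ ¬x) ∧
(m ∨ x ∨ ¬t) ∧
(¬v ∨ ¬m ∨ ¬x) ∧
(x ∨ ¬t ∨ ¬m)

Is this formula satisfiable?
Yes

Yes, the formula is satisfiable.

One satisfying assignment is: v=False, t=False, x=False, m=False

Verification: With this assignment, all 14 clauses evaluate to true.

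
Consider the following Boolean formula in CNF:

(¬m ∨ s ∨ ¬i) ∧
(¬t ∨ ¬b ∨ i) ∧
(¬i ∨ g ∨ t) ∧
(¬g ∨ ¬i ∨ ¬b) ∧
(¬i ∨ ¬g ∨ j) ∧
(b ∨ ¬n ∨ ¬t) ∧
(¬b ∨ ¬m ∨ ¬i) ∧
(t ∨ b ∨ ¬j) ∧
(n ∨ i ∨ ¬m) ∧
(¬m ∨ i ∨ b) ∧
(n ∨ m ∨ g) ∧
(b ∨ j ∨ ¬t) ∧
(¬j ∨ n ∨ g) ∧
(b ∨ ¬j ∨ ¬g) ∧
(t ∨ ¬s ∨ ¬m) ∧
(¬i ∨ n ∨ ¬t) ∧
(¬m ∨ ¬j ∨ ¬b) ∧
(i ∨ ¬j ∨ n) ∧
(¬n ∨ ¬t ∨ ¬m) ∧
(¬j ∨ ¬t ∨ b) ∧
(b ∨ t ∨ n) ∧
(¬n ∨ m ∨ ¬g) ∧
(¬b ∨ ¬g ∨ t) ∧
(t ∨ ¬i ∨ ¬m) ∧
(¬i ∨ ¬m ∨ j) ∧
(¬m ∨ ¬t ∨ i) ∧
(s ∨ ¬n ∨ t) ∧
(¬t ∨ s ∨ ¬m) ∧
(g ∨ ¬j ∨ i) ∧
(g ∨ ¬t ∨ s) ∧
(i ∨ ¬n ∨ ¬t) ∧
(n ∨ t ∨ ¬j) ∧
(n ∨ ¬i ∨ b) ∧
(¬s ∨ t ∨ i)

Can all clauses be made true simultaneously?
Yes

Yes, the formula is satisfiable.

One satisfying assignment is: t=True, m=False, n=True, g=False, j=True, b=True, s=True, i=True

Verification: With this assignment, all 34 clauses evaluate to true.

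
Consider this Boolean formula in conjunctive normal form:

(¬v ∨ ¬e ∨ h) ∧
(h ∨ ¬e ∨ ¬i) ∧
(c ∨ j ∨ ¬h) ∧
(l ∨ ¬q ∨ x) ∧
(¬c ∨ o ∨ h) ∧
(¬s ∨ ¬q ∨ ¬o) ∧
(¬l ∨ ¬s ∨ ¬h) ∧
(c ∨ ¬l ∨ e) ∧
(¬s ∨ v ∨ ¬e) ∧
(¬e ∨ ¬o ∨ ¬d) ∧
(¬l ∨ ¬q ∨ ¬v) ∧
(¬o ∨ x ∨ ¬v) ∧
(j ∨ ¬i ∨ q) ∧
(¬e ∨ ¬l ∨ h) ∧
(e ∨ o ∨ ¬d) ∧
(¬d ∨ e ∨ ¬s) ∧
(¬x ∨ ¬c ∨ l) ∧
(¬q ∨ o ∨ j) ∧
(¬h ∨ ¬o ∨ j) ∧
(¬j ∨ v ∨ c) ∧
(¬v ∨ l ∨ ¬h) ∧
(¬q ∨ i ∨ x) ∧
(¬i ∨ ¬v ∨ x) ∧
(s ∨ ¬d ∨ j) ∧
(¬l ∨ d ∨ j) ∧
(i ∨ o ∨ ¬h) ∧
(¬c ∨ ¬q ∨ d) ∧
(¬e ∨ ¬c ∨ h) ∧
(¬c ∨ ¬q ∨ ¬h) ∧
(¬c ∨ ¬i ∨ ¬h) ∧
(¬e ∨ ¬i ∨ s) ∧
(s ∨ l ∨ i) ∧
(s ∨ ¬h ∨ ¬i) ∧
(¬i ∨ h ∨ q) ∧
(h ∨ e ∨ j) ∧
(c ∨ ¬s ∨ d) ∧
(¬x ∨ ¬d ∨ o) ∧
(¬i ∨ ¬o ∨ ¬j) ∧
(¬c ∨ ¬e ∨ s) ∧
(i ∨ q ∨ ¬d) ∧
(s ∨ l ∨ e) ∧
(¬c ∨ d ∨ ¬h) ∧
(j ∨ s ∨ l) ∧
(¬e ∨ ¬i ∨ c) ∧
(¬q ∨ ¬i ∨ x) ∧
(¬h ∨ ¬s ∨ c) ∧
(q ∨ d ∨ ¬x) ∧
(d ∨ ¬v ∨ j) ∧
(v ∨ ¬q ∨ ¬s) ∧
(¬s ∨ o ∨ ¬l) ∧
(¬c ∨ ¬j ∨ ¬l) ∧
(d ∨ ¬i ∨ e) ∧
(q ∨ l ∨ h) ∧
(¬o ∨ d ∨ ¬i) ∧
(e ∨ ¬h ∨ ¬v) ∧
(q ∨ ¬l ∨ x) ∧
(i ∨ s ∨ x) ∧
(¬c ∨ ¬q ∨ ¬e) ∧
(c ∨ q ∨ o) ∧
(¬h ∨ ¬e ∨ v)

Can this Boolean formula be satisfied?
No

No, the formula is not satisfiable.

No assignment of truth values to the variables can make all 60 clauses true simultaneously.

The formula is UNSAT (unsatisfiable).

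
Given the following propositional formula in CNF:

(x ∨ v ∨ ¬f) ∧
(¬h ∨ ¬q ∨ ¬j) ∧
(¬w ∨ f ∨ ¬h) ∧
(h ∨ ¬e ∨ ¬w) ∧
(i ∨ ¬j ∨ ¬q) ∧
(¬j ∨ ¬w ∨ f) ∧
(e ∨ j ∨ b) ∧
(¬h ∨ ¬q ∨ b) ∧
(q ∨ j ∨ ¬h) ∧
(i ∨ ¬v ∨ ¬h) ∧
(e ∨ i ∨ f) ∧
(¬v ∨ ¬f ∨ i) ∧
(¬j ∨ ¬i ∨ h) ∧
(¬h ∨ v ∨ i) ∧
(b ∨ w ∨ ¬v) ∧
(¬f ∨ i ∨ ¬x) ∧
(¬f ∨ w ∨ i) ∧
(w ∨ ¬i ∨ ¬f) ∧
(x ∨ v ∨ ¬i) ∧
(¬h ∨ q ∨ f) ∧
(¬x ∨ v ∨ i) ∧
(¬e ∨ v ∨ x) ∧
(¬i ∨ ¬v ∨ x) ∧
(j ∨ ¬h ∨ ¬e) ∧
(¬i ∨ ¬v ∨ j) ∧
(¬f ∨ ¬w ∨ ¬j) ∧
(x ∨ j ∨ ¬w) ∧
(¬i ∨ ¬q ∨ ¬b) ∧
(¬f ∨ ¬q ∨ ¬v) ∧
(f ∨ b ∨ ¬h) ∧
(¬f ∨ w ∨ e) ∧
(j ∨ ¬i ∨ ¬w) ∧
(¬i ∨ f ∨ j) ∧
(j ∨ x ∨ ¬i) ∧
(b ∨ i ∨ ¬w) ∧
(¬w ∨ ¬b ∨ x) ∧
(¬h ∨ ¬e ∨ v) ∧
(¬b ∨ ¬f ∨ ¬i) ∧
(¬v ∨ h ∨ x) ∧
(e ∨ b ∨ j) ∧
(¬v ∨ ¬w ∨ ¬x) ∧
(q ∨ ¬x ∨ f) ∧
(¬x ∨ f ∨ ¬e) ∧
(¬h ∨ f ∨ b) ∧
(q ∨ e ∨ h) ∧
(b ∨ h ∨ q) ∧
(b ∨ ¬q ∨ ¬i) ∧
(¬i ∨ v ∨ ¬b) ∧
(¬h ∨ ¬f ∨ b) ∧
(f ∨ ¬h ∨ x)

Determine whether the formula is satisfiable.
No

No, the formula is not satisfiable.

No assignment of truth values to the variables can make all 50 clauses true simultaneously.

The formula is UNSAT (unsatisfiable).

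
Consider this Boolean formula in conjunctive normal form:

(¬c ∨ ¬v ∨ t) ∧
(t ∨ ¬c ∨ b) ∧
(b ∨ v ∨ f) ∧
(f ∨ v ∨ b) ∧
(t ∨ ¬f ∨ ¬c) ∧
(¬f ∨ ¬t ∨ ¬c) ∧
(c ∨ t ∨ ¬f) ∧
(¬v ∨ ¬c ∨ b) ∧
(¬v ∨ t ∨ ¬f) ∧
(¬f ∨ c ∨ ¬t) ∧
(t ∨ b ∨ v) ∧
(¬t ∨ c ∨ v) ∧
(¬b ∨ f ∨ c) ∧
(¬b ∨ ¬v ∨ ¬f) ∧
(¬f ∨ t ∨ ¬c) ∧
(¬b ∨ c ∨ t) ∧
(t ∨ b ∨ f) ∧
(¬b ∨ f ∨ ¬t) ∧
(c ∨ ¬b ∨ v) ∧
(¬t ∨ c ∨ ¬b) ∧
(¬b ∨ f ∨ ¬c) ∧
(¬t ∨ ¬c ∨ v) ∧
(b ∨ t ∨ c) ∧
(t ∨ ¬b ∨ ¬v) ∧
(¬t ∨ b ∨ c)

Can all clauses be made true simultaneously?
No

No, the formula is not satisfiable.

No assignment of truth values to the variables can make all 25 clauses true simultaneously.

The formula is UNSAT (unsatisfiable).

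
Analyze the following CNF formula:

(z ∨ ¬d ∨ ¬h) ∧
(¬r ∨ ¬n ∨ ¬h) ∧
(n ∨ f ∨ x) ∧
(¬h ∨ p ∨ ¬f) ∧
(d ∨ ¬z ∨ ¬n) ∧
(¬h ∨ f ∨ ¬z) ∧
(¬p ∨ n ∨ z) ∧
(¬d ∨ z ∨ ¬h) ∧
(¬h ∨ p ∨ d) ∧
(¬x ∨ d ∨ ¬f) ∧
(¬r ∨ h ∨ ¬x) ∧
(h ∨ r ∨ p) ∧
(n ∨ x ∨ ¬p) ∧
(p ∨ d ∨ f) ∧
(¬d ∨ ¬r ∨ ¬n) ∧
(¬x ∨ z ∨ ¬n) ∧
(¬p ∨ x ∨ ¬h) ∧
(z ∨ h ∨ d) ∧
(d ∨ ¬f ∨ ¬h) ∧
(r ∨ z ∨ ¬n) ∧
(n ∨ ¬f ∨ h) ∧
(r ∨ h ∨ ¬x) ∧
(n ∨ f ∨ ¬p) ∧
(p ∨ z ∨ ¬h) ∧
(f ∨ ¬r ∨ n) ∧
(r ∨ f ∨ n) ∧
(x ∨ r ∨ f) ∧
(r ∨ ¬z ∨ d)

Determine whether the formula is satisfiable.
Yes

Yes, the formula is satisfiable.

One satisfying assignment is: d=True, n=True, h=False, r=False, p=True, f=True, z=True, x=False

Verification: With this assignment, all 28 clauses evaluate to true.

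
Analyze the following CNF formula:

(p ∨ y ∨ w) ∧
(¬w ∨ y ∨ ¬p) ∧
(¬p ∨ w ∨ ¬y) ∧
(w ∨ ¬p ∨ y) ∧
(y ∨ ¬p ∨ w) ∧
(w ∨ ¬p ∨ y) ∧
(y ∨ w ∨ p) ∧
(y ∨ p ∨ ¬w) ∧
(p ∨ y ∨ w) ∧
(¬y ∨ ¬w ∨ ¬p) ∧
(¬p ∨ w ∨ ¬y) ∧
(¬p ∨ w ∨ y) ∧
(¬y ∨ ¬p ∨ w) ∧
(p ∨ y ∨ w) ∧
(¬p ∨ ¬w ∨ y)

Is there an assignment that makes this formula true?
Yes

Yes, the formula is satisfiable.

One satisfying assignment is: w=True, y=True, p=False

Verification: With this assignment, all 15 clauses evaluate to true.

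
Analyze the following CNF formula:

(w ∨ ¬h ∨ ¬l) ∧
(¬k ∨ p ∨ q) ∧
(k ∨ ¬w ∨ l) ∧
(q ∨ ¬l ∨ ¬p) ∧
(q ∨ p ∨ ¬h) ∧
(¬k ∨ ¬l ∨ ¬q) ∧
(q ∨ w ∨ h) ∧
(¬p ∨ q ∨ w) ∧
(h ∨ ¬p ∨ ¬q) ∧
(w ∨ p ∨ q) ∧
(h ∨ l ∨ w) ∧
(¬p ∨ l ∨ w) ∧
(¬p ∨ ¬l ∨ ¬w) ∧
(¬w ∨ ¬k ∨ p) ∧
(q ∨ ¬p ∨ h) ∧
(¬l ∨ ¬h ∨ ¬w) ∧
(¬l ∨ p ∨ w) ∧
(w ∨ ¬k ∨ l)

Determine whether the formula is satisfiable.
Yes

Yes, the formula is satisfiable.

One satisfying assignment is: w=True, p=False, q=False, l=True, h=False, k=False

Verification: With this assignment, all 18 clauses evaluate to true.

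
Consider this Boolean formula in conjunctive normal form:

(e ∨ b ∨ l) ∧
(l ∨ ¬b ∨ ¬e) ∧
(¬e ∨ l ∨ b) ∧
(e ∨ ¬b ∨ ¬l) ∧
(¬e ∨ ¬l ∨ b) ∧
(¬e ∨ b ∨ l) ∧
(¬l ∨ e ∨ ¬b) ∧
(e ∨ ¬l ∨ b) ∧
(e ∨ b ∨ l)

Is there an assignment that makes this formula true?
Yes

Yes, the formula is satisfiable.

One satisfying assignment is: e=False, b=True, l=False

Verification: With this assignment, all 9 clauses evaluate to true.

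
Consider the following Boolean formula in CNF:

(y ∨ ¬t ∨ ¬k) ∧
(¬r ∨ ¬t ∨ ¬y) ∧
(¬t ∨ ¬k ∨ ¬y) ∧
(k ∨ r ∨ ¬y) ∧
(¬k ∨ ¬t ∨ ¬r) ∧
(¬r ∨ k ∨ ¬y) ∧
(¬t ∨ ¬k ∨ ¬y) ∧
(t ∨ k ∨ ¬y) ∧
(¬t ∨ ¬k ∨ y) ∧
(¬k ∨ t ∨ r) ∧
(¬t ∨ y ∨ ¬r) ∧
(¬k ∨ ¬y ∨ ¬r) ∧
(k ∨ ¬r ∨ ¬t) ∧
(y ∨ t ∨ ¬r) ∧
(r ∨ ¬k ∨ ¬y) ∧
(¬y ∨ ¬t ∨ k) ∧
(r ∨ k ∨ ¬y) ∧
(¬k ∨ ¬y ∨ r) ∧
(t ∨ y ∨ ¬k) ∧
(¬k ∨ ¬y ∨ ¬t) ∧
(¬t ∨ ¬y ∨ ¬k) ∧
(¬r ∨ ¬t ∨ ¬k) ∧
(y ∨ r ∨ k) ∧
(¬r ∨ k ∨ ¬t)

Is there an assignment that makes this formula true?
No

No, the formula is not satisfiable.

No assignment of truth values to the variables can make all 24 clauses true simultaneously.

The formula is UNSAT (unsatisfiable).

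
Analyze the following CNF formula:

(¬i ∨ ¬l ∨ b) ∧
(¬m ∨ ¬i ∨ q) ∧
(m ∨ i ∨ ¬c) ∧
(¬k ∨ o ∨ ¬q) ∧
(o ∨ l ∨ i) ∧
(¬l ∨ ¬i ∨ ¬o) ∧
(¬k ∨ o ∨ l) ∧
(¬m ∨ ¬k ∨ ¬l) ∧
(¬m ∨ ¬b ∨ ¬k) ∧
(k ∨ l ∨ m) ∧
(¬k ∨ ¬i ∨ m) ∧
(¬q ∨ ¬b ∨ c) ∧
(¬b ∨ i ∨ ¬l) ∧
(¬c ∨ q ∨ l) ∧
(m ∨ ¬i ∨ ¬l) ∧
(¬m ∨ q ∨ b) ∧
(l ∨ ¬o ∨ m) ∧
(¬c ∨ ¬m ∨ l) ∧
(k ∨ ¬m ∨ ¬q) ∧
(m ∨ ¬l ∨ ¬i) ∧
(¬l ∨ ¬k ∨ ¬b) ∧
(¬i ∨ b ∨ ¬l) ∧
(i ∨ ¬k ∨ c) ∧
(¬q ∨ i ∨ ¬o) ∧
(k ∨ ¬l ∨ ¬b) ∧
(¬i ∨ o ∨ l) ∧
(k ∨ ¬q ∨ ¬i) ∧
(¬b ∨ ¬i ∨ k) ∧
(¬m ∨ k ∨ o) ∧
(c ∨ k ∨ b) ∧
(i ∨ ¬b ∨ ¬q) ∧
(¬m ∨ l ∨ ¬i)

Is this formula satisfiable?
Yes

Yes, the formula is satisfiable.

One satisfying assignment is: l=False, k=False, b=True, c=False, q=False, m=True, o=True, i=False

Verification: With this assignment, all 32 clauses evaluate to true.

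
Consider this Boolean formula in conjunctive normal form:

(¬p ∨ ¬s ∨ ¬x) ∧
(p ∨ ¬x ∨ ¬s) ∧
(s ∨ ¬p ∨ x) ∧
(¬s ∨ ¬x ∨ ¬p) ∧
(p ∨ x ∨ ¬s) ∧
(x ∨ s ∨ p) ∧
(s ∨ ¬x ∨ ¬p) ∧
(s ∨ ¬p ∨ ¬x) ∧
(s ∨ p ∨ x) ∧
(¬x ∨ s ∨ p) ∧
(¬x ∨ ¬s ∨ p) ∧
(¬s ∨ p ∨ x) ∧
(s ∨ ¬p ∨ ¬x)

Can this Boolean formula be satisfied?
Yes

Yes, the formula is satisfiable.

One satisfying assignment is: s=True, x=False, p=True

Verification: With this assignment, all 13 clauses evaluate to true.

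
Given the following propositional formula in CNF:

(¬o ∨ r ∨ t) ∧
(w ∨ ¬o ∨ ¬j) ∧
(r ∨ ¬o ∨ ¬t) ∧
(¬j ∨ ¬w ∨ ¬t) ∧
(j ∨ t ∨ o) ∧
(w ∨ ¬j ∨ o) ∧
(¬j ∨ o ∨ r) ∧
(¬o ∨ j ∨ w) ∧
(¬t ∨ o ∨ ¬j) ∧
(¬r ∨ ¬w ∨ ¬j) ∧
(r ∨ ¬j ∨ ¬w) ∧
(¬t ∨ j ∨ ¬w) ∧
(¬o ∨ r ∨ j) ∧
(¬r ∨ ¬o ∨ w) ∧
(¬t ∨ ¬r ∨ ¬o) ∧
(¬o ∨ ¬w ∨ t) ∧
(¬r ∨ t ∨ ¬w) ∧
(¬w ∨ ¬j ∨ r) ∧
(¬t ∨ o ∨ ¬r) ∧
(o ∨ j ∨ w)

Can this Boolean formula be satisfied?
No

No, the formula is not satisfiable.

No assignment of truth values to the variables can make all 20 clauses true simultaneously.

The formula is UNSAT (unsatisfiable).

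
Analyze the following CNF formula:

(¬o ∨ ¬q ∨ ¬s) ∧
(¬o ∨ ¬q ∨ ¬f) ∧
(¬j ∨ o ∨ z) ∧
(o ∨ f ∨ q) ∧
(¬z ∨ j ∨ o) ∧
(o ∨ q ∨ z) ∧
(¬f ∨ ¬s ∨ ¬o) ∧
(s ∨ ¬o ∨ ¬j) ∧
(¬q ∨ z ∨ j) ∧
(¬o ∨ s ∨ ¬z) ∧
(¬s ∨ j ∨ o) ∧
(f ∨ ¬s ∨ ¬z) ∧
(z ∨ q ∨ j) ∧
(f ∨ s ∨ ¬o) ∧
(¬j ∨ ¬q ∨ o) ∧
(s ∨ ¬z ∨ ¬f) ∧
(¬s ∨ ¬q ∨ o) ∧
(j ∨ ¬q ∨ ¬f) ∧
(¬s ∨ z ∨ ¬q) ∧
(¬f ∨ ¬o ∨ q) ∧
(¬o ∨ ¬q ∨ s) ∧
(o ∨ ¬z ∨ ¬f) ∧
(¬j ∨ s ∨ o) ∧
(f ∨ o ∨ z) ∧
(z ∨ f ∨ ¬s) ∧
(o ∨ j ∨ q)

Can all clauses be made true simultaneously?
No

No, the formula is not satisfiable.

No assignment of truth values to the variables can make all 26 clauses true simultaneously.

The formula is UNSAT (unsatisfiable).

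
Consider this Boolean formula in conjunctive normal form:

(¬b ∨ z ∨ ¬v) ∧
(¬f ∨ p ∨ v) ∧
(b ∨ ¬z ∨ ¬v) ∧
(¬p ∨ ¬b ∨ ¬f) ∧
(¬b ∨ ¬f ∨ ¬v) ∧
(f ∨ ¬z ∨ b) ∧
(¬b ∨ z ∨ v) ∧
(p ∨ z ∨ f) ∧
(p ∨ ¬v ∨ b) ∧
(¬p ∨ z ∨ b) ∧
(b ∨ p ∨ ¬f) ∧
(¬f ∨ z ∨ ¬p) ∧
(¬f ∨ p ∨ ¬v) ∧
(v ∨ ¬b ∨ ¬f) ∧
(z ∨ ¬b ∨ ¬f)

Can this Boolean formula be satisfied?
Yes

Yes, the formula is satisfiable.

One satisfying assignment is: z=True, b=False, f=True, v=False, p=True

Verification: With this assignment, all 15 clauses evaluate to true.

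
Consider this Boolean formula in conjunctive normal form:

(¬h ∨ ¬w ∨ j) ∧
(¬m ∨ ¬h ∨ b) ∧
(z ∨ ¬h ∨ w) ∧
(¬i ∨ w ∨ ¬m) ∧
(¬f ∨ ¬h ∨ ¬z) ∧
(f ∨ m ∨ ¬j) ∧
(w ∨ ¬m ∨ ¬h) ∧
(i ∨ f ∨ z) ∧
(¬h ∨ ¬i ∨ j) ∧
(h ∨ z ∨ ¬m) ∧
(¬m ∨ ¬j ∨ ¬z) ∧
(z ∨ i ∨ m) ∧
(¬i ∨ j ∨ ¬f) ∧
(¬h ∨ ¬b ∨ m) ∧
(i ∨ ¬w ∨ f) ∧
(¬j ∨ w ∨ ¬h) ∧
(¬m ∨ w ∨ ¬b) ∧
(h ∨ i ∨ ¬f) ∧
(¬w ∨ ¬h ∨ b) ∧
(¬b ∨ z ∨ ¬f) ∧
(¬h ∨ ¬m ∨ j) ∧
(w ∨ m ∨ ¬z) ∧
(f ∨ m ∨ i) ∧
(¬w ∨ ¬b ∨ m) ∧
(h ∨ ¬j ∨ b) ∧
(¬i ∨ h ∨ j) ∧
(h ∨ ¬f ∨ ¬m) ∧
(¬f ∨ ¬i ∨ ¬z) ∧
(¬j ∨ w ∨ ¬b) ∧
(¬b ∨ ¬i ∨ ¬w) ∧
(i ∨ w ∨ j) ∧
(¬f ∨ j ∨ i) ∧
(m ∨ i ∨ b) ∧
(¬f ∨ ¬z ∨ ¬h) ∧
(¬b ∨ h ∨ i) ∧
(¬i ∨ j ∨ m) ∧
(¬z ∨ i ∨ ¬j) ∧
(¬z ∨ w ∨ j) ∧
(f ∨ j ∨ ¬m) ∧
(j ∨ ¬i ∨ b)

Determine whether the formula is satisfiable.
No

No, the formula is not satisfiable.

No assignment of truth values to the variables can make all 40 clauses true simultaneously.

The formula is UNSAT (unsatisfiable).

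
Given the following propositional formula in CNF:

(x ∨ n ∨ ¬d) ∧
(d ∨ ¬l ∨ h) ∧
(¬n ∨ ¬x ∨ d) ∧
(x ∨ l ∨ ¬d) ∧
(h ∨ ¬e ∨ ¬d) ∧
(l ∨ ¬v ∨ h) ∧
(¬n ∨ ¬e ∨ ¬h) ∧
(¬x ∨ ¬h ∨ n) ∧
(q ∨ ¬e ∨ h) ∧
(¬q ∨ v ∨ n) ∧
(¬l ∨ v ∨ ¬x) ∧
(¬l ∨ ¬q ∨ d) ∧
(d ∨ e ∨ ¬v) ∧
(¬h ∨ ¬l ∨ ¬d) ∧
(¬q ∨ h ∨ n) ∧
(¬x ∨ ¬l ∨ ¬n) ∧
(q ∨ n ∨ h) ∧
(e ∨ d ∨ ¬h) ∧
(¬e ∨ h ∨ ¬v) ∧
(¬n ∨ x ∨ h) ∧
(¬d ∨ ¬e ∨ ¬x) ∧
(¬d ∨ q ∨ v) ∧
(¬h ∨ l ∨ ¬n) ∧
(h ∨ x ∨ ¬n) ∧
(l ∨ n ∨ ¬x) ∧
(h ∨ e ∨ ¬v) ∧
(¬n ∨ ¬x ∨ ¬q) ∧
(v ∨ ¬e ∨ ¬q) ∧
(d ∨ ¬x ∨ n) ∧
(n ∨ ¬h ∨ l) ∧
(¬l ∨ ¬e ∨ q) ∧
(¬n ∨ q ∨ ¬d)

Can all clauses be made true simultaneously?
No

No, the formula is not satisfiable.

No assignment of truth values to the variables can make all 32 clauses true simultaneously.

The formula is UNSAT (unsatisfiable).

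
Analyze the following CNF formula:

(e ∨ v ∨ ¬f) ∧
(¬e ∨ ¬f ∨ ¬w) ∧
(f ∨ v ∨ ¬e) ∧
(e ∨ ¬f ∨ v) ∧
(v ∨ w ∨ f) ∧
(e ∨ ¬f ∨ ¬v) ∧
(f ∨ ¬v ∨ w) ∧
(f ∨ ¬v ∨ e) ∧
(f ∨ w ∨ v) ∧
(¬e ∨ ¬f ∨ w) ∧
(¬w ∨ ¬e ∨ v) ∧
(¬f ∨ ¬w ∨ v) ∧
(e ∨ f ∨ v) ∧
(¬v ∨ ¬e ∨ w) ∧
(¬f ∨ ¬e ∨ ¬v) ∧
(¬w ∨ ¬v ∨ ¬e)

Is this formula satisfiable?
No

No, the formula is not satisfiable.

No assignment of truth values to the variables can make all 16 clauses true simultaneously.

The formula is UNSAT (unsatisfiable).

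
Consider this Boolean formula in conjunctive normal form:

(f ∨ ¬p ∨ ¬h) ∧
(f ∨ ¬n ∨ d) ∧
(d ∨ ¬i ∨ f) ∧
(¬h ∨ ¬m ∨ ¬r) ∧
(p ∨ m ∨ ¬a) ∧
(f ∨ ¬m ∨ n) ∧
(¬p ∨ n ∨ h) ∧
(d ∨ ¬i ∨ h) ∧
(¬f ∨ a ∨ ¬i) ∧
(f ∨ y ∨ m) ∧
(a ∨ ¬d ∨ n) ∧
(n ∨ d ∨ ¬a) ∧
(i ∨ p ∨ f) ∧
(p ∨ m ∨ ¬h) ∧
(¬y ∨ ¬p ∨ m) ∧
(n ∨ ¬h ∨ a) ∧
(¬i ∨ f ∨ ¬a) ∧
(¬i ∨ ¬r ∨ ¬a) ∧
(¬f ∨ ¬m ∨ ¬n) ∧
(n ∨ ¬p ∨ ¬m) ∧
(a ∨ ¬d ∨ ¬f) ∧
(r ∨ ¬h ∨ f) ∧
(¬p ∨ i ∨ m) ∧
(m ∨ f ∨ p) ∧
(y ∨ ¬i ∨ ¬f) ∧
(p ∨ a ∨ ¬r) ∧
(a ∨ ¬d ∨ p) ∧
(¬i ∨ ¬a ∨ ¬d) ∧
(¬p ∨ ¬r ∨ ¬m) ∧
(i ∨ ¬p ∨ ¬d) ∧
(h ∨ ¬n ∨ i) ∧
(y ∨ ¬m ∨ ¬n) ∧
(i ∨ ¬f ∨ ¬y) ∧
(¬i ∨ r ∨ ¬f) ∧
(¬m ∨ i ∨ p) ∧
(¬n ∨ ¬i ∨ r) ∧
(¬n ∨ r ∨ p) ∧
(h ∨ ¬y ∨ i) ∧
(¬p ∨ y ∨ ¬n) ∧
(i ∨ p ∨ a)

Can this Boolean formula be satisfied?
No

No, the formula is not satisfiable.

No assignment of truth values to the variables can make all 40 clauses true simultaneously.

The formula is UNSAT (unsatisfiable).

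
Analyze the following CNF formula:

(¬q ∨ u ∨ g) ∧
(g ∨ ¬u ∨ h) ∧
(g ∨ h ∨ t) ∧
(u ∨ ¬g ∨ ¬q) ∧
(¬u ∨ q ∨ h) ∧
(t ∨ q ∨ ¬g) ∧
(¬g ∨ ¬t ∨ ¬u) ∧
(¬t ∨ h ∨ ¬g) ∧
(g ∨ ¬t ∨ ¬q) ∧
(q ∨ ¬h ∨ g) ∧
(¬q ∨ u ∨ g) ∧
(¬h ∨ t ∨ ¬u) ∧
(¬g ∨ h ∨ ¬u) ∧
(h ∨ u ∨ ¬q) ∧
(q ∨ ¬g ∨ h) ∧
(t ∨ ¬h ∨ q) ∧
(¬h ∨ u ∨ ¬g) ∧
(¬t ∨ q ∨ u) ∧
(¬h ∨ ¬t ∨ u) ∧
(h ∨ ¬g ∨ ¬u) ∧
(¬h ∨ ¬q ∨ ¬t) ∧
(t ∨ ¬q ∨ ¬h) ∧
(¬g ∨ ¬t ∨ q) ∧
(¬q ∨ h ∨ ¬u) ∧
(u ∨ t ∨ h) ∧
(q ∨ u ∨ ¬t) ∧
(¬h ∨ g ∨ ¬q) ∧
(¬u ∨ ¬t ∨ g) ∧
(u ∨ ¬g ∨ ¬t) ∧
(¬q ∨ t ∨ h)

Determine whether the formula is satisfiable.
No

No, the formula is not satisfiable.

No assignment of truth values to the variables can make all 30 clauses true simultaneously.

The formula is UNSAT (unsatisfiable).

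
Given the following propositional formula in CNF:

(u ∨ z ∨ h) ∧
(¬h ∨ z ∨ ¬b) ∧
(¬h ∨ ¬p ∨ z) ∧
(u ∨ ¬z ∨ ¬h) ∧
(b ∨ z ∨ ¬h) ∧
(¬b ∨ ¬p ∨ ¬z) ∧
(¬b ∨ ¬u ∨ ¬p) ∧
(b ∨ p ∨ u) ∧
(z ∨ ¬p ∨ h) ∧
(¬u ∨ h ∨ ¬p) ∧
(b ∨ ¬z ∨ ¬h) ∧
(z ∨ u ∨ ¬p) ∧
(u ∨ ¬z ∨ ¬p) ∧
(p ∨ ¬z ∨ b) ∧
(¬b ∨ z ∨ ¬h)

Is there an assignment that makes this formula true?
Yes

Yes, the formula is satisfiable.

One satisfying assignment is: b=False, h=False, z=False, u=True, p=False

Verification: With this assignment, all 15 clauses evaluate to true.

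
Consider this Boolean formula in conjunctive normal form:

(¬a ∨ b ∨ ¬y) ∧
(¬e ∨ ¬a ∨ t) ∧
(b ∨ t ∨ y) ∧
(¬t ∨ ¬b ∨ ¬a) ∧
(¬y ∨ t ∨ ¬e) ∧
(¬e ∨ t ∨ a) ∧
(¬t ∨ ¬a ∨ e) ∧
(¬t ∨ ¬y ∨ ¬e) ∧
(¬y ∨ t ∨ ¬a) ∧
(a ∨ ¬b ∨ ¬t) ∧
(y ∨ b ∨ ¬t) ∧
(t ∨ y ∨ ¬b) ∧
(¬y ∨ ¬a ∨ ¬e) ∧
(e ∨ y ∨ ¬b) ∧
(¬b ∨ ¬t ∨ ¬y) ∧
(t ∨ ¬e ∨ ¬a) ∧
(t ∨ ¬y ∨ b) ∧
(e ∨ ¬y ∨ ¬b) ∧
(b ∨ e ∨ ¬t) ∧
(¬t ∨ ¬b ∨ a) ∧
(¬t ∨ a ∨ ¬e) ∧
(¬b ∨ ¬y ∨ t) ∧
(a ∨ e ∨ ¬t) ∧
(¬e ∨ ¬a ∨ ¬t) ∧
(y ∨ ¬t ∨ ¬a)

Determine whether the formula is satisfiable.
No

No, the formula is not satisfiable.

No assignment of truth values to the variables can make all 25 clauses true simultaneously.

The formula is UNSAT (unsatisfiable).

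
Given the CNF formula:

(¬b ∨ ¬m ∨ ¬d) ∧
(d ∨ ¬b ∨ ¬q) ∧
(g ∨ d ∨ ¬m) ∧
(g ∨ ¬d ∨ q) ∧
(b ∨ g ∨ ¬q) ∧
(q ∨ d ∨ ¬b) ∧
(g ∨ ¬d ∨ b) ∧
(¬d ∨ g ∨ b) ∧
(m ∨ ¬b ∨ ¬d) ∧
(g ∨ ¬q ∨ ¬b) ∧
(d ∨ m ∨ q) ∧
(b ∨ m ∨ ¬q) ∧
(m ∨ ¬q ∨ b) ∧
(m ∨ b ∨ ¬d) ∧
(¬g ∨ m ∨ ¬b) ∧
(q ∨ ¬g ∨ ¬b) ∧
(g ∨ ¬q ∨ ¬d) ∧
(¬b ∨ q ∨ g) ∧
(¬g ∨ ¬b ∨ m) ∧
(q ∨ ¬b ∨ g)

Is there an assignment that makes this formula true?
Yes

Yes, the formula is satisfiable.

One satisfying assignment is: d=True, m=True, q=False, b=False, g=True

Verification: With this assignment, all 20 clauses evaluate to true.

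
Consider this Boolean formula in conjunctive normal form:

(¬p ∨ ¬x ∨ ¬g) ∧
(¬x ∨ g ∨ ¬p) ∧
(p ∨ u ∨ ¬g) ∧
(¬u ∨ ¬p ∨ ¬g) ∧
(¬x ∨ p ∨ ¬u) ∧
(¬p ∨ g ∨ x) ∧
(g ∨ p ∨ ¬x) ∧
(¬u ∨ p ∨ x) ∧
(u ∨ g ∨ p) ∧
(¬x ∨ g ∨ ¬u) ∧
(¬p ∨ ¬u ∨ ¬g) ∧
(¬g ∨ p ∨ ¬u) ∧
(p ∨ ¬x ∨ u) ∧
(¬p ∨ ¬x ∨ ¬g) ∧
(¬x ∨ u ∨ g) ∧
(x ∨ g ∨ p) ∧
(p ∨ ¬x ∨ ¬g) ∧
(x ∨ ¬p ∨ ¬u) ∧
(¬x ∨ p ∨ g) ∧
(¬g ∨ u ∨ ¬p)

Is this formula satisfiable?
No

No, the formula is not satisfiable.

No assignment of truth values to the variables can make all 20 clauses true simultaneously.

The formula is UNSAT (unsatisfiable).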